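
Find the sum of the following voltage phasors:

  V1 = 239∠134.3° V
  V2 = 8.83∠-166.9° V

Step 1 — Convert each phasor to rectangular form:
  V1 = 239·(cos(134.3°) + j·sin(134.3°)) = -166.9 + j171.1 V
  V2 = 8.83·(cos(-166.9°) + j·sin(-166.9°)) = -8.6 - j2.001 V
Step 2 — Sum components: V_total = -175.5 + j169 V.
Step 3 — Convert to polar: |V_total| = 243.7 V, ∠V_total = 136.1°.

V_total = 243.7∠136.1° V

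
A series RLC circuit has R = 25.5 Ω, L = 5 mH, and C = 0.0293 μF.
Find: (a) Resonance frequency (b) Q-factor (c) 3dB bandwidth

Step 1 — Resonance condition Im(Z)=0 gives ω₀ = 1/√(LC).
Step 2 — ω₀ = 1/√(0.005·2.93e-08) = 8.262e+04 rad/s.
Step 3 — f₀ = ω₀/(2π) = 1.315e+04 Hz.
Step 4 — Series Q: Q = ω₀L/R = 8.262e+04·0.005/25.5 = 16.2.
Step 5 — 3dB bandwidth: Δω = ω₀/Q = 5100 rad/s; BW = Δω/(2π) = 811.7 Hz.

(a) f₀ = 1.315e+04 Hz  (b) Q = 16.2  (c) BW = 811.7 Hz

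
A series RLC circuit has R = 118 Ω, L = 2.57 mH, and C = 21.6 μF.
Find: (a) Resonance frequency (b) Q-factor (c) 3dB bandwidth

Step 1 — Resonance: ω₀ = 1/√(LC) = 1/√(0.00257·2.16e-05) = 4244 rad/s.
Step 2 — f₀ = ω₀/(2π) = 675.5 Hz.
Step 3 — Series Q: Q = ω₀L/R = 4244·0.00257/118 = 0.09244.
Step 4 — Bandwidth: Δω = ω₀/Q = 4.591e+04 rad/s; BW = Δω/(2π) = 7308 Hz.

(a) f₀ = 675.5 Hz  (b) Q = 0.09244  (c) BW = 7308 Hz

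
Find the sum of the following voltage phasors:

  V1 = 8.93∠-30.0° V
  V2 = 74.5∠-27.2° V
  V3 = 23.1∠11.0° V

Step 1 — Convert each phasor to rectangular form:
  V1 = 8.93·(cos(-30.0°) + j·sin(-30.0°)) = 7.734 - j4.465 V
  V2 = 74.5·(cos(-27.2°) + j·sin(-27.2°)) = 66.26 - j34.05 V
  V3 = 23.1·(cos(11.0°) + j·sin(11.0°)) = 22.68 + j4.408 V
Step 2 — Sum components: V_total = 96.67 - j34.11 V.
Step 3 — Convert to polar: |V_total| = 102.5 V, ∠V_total = -19.4°.

V_total = 102.5∠-19.4° V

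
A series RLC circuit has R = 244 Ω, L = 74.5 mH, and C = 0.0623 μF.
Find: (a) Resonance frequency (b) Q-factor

Step 1 — Resonance condition Im(Z)=0 gives ω₀ = 1/√(LC).
Step 2 — ω₀ = 1/√(0.0745·6.23e-08) = 1.468e+04 rad/s.
Step 3 — f₀ = ω₀/(2π) = 2336 Hz.
Step 4 — Series Q: Q = ω₀L/R = 1.468e+04·0.0745/244 = 4.482.

(a) f₀ = 2336 Hz  (b) Q = 4.482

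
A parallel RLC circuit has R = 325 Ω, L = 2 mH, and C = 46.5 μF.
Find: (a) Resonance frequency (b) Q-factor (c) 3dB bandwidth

Step 1 — Resonance: ω₀ = 1/√(LC) = 1/√(0.002·4.65e-05) = 3279 rad/s.
Step 2 — f₀ = ω₀/(2π) = 521.9 Hz.
Step 3 — Parallel Q: Q = R/(ω₀L) = 325/(3279·0.002) = 49.56.
Step 4 — Bandwidth: Δω = ω₀/Q = 66.17 rad/s; BW = Δω/(2π) = 10.53 Hz.

(a) f₀ = 521.9 Hz  (b) Q = 49.56  (c) BW = 10.53 Hz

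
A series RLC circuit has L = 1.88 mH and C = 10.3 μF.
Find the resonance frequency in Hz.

Step 1 — Resonance condition Im(Z)=0 gives ω₀ = 1/√(LC).
Step 2 — ω₀ = 1/√(0.00188·1.03e-05) = 7186 rad/s.
Step 3 — f₀ = ω₀/(2π) = 1144 Hz.

f₀ = 1144 Hz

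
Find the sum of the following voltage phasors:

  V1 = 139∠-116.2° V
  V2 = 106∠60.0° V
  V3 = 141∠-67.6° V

Step 1 — Convert each phasor to rectangular form:
  V1 = 139·(cos(-116.2°) + j·sin(-116.2°)) = -61.37 - j124.7 V
  V2 = 106·(cos(60.0°) + j·sin(60.0°)) = 53 + j91.8 V
  V3 = 141·(cos(-67.6°) + j·sin(-67.6°)) = 53.73 - j130.4 V
Step 2 — Sum components: V_total = 45.36 - j163.3 V.
Step 3 — Convert to polar: |V_total| = 169.5 V, ∠V_total = -74.5°.

V_total = 169.5∠-74.5° V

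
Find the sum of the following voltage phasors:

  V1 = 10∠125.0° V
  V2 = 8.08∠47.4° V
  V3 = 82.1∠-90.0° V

Step 1 — Convert each phasor to rectangular form:
  V1 = 10·(cos(125.0°) + j·sin(125.0°)) = -5.736 + j8.192 V
  V2 = 8.08·(cos(47.4°) + j·sin(47.4°)) = 5.469 + j5.948 V
  V3 = 82.1·(cos(-90.0°) + j·sin(-90.0°)) = 0 - j82.1 V
Step 2 — Sum components: V_total = -0.2666 - j67.96 V.
Step 3 — Convert to polar: |V_total| = 67.96 V, ∠V_total = -90.2°.

V_total = 67.96∠-90.2° V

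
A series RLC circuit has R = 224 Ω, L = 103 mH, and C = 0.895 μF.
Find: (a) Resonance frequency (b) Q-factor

Step 1 — Resonance condition Im(Z)=0 gives ω₀ = 1/√(LC).
Step 2 — ω₀ = 1/√(0.103·8.95e-07) = 3294 rad/s.
Step 3 — f₀ = ω₀/(2π) = 524.2 Hz.
Step 4 — Series Q: Q = ω₀L/R = 3294·0.103/224 = 1.514.

(a) f₀ = 524.2 Hz  (b) Q = 1.514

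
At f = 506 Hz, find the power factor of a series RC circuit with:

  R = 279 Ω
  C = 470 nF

Step 1 — Angular frequency: ω = 2π·f = 2π·506 = 3179 rad/s.
Step 2 — Component impedances:
  R: Z = R = 279 Ω
  C: Z = 1/(jωC) = -j/(ω·C) = 0 - j669.2 Ω
Step 3 — Series combination: Z_total = R + C = 279 - j669.2 Ω = 725.1∠-67.4° Ω.
Step 4 — Power factor: PF = cos(φ) = Re(Z)/|Z| = 279/725.1 = 0.3848.
Step 5 — Type: Im(Z) = -669.2 ⇒ leading (phase φ = -67.4°).

PF = 0.3848 (leading, φ = -67.4°)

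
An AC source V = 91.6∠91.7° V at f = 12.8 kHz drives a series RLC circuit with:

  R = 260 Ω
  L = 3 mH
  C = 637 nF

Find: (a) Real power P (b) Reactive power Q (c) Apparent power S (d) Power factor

Step 1 — Angular frequency: ω = 2π·f = 2π·1.28e+04 = 8.042e+04 rad/s.
Step 2 — Component impedances:
  R: Z = R = 260 Ω
  L: Z = jωL = j·8.042e+04·0.003 = 0 + j241.3 Ω
  C: Z = 1/(jωC) = -j/(ω·C) = 0 - j19.52 Ω
Step 3 — Series combination: Z_total = R + L + C = 260 + j221.8 Ω = 341.7∠40.5° Ω.
Step 4 — Source phasor: V = 91.6∠91.7° V = -2.717 + j91.56 V.
Step 5 — Current: I = V / Z = 0.1678 + j0.209 A = 0.2681∠51.2° A.
Step 6 — Complex power: S = V·I* = 18.68 + j15.93 VA.
Step 7 — Real power: P = Re(S) = 18.68 W.
Step 8 — Reactive power: Q = Im(S) = 15.93 VAR.
Step 9 — Apparent power: |S| = 24.55 VA.
Step 10 — Power factor: PF = P/|S| = 0.7608 (lagging).

(a) P = 18.68 W  (b) Q = 15.93 VAR  (c) S = 24.55 VA  (d) PF = 0.7608 (lagging)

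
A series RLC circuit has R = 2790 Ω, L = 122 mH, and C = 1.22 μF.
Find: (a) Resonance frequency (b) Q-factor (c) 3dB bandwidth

Step 1 — Resonance: ω₀ = 1/√(LC) = 1/√(0.122·1.22e-06) = 2592 rad/s.
Step 2 — f₀ = ω₀/(2π) = 412.5 Hz.
Step 3 — Series Q: Q = ω₀L/R = 2592·0.122/2790 = 0.1133.
Step 4 — Bandwidth: Δω = ω₀/Q = 2.287e+04 rad/s; BW = Δω/(2π) = 3640 Hz.

(a) f₀ = 412.5 Hz  (b) Q = 0.1133  (c) BW = 3640 Hz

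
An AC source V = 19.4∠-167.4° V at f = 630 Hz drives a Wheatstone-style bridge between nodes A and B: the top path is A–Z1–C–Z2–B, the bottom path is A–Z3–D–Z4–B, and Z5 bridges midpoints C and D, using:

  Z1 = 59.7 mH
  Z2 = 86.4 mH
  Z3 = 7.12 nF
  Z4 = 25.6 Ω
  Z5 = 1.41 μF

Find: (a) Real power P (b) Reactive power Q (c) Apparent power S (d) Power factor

Step 1 — Angular frequency: ω = 2π·f = 2π·630 = 3958 rad/s.
Step 2 — Component impedances:
  Z1: Z = jωL = j·3958·0.0597 = 0 + j236.3 Ω
  Z2: Z = jωL = j·3958·0.0864 = 0 + j342 Ω
  Z3: Z = 1/(jωC) = -j/(ω·C) = 0 - j3.548e+04 Ω
  Z4: Z = R = 25.6 Ω
  Z5: Z = 1/(jωC) = -j/(ω·C) = 0 - j179.2 Ω
Step 3 — Bridge requires nodal analysis (the Z5 bridge couples midpoints C and D, so the two paths cannot be reduced to a simple series/parallel combination). Setting node B to ground and injecting 1 A at node A, the 3-node admittance system at A, C, D solves to V_A = Z_AB = 109.8 - j122.3 Ω = 164.3∠-48.1° Ω.
Step 4 — Source phasor: V = 19.4∠-167.4° V = -18.93 - j4.232 V.
Step 5 — Current: I = V / Z = -0.05781 - j0.1029 A = 0.1181∠-119.3° A.
Step 6 — Complex power: S = V·I* = 1.53 - j1.704 VA.
Step 7 — Real power: P = Re(S) = 1.53 W.
Step 8 — Reactive power: Q = Im(S) = -1.704 VAR.
Step 9 — Apparent power: |S| = 2.29 VA.
Step 10 — Power factor: PF = P/|S| = 0.6681 (leading).

(a) P = 1.53 W  (b) Q = -1.704 VAR  (c) S = 2.29 VA  (d) PF = 0.6681 (leading)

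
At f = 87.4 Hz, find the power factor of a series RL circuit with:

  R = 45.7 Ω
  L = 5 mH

Step 1 — Angular frequency: ω = 2π·f = 2π·87.4 = 549.2 rad/s.
Step 2 — Component impedances:
  R: Z = R = 45.7 Ω
  L: Z = jωL = j·549.2·0.005 = 0 + j2.746 Ω
Step 3 — Series combination: Z_total = R + L = 45.7 + j2.746 Ω = 45.78∠3.4° Ω.
Step 4 — Power factor: PF = cos(φ) = Re(Z)/|Z| = 45.7/45.782 = 0.9982.
Step 5 — Type: Im(Z) = 2.746 ⇒ lagging (phase φ = 3.4°).

PF = 0.9982 (lagging, φ = 3.4°)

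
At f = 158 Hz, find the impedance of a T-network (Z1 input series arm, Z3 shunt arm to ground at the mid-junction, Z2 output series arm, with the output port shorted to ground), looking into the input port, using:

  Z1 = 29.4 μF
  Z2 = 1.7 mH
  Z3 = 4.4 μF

Step 1 — Angular frequency: ω = 2π·f = 2π·158 = 992.7 rad/s.
Step 2 — Component impedances:
  Z1: Z = 1/(jωC) = -j/(ω·C) = 0 - j34.26 Ω
  Z2: Z = jωL = j·992.7·0.0017 = 0 + j1.688 Ω
  Z3: Z = 1/(jωC) = -j/(ω·C) = 0 - j228.9 Ω
Step 3 — With the output port shorted to ground, the output series arm Z2 runs from the junction to ground; the shunt arm Z3 also runs from the junction to ground. They appear in parallel: Z3 || Z2 = 0 + j1.7 Ω.
Step 4 — Series with input arm Z1: Z_in = Z1 + (Z3 || Z2) = 0 - j32.56 Ω = 32.56∠-90.0° Ω.

Z = 0 - j32.56 Ω = 32.56∠-90.0° Ω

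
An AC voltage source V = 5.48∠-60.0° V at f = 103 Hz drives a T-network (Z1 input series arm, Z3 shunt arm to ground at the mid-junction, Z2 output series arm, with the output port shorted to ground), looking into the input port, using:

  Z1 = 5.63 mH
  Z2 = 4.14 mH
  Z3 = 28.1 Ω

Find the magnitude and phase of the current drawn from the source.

Step 1 — Angular frequency: ω = 2π·f = 2π·103 = 647.2 rad/s.
Step 2 — Component impedances:
  Z1: Z = jωL = j·647.2·0.00563 = 0 + j3.644 Ω
  Z2: Z = jωL = j·647.2·0.00414 = 0 + j2.679 Ω
  Z3: Z = R = 28.1 Ω
Step 3 — With the output port shorted to ground, the output series arm Z2 runs from the junction to ground; the shunt arm Z3 also runs from the junction to ground. They appear in parallel: Z3 || Z2 = 0.2532 + j2.655 Ω.
Step 4 — Series with input arm Z1: Z_in = Z1 + (Z3 || Z2) = 0.2532 + j6.299 Ω = 6.304∠87.7° Ω.
Step 5 — Source phasor: V = 5.48∠-60.0° V = 2.74 - j4.746 V.
Step 6 — Ohm's law: I = V / Z_total = (2.74 - j4.746) / (0.2532 + j6.299) = -0.7348 - j0.4645 A.
Step 7 — Convert to polar: |I| = 0.8693 A, ∠I = -147.7°.

I = 0.8693∠-147.7° A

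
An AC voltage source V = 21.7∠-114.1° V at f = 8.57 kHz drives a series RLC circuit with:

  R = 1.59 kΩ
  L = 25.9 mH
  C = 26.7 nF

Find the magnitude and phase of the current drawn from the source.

Step 1 — Angular frequency: ω = 2π·f = 2π·8570 = 5.385e+04 rad/s.
Step 2 — Component impedances:
  R: Z = R = 1590 Ω
  L: Z = jωL = j·5.385e+04·0.0259 = 0 + j1395 Ω
  C: Z = 1/(jωC) = -j/(ω·C) = 0 - j695.5 Ω
Step 3 — Series combination: Z_total = R + L + C = 1590 + j699.1 Ω = 1737∠23.7° Ω.
Step 4 — Source phasor: V = 21.7∠-114.1° V = -8.861 - j19.81 V.
Step 5 — Ohm's law: I = V / Z_total = (-8.861 - j19.81) / (1590 + j699.1) = -0.00926 - j0.008387 A.
Step 6 — Convert to polar: |I| = 0.01249 A, ∠I = -137.8°.

I = 0.01249∠-137.8° A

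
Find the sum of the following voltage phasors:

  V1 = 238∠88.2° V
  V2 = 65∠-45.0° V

Step 1 — Convert each phasor to rectangular form:
  V1 = 238·(cos(88.2°) + j·sin(88.2°)) = 7.476 + j237.9 V
  V2 = 65·(cos(-45.0°) + j·sin(-45.0°)) = 45.96 - j45.96 V
Step 2 — Sum components: V_total = 53.44 + j191.9 V.
Step 3 — Convert to polar: |V_total| = 199.2 V, ∠V_total = 74.4°.

V_total = 199.2∠74.4° V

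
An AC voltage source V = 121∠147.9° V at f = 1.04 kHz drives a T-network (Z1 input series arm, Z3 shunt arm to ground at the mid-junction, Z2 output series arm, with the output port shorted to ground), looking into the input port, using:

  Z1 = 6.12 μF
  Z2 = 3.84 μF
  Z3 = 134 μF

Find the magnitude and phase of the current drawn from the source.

Step 1 — Angular frequency: ω = 2π·f = 2π·1040 = 6535 rad/s.
Step 2 — Component impedances:
  Z1: Z = 1/(jωC) = -j/(ω·C) = 0 - j25.01 Ω
  Z2: Z = 1/(jωC) = -j/(ω·C) = 0 - j39.85 Ω
  Z3: Z = 1/(jωC) = -j/(ω·C) = 0 - j1.142 Ω
Step 3 — With the output port shorted to ground, the output series arm Z2 runs from the junction to ground; the shunt arm Z3 also runs from the junction to ground. They appear in parallel: Z3 || Z2 = 0 - j1.11 Ω.
Step 4 — Series with input arm Z1: Z_in = Z1 + (Z3 || Z2) = 0 - j26.12 Ω = 26.12∠-90.0° Ω.
Step 5 — Source phasor: V = 121∠147.9° V = -102.5 + j64.3 V.
Step 6 — Ohm's law: I = V / Z_total = (-102.5 + j64.3) / (0 - j26.12) = -2.462 - j3.925 A.
Step 7 — Convert to polar: |I| = 4.633 A, ∠I = -122.1°.

I = 4.633∠-122.1° A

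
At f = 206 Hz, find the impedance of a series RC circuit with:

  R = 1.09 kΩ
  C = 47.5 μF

Step 1 — Angular frequency: ω = 2π·f = 2π·206 = 1294 rad/s.
Step 2 — Component impedances:
  R: Z = R = 1090 Ω
  C: Z = 1/(jωC) = -j/(ω·C) = 0 - j16.27 Ω
Step 3 — Series combination: Z_total = R + C = 1090 - j16.27 Ω = 1090∠-0.9° Ω.

Z = 1090 - j16.27 Ω = 1090∠-0.9° Ω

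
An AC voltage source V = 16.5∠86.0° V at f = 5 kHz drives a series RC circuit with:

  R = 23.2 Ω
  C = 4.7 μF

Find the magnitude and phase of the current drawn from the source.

Step 1 — Angular frequency: ω = 2π·f = 2π·5000 = 3.142e+04 rad/s.
Step 2 — Component impedances:
  R: Z = R = 23.2 Ω
  C: Z = 1/(jωC) = -j/(ω·C) = 0 - j6.773 Ω
Step 3 — Series combination: Z_total = R + C = 23.2 - j6.773 Ω = 24.17∠-16.3° Ω.
Step 4 — Source phasor: V = 16.5∠86.0° V = 1.151 + j16.46 V.
Step 5 — Ohm's law: I = V / Z_total = (1.151 + j16.46) / (23.2 - j6.773) = -0.1451 + j0.6671 A.
Step 6 — Convert to polar: |I| = 0.6827 A, ∠I = 102.3°.

I = 0.6827∠102.3° A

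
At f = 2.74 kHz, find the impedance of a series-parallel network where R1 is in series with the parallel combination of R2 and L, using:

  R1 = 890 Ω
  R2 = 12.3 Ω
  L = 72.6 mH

Step 1 — Angular frequency: ω = 2π·f = 2π·2740 = 1.722e+04 rad/s.
Step 2 — Component impedances:
  R1: Z = R = 890 Ω
  R2: Z = R = 12.3 Ω
  L: Z = jωL = j·1.722e+04·0.0726 = 0 + j1250 Ω
Step 3 — Parallel branch: R2 || L = 1/(1/R2 + 1/L) = 12.3 + j0.121 Ω.
Step 4 — Series with R1: Z_total = R1 + (R2 || L) = 902.3 + j0.121 Ω = 902.3∠0.0° Ω.

Z = 902.3 + j0.121 Ω = 902.3∠0.0° Ω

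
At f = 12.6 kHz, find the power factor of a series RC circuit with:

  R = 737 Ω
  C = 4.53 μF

Step 1 — Angular frequency: ω = 2π·f = 2π·1.26e+04 = 7.917e+04 rad/s.
Step 2 — Component impedances:
  R: Z = R = 737 Ω
  C: Z = 1/(jωC) = -j/(ω·C) = 0 - j2.788 Ω
Step 3 — Series combination: Z_total = R + C = 737 - j2.788 Ω = 737∠-0.2° Ω.
Step 4 — Power factor: PF = cos(φ) = Re(Z)/|Z| = 737/737 = 1.
Step 5 — Type: Im(Z) = -2.788 ⇒ leading (phase φ = -0.2°).

PF = 1 (leading, φ = -0.2°)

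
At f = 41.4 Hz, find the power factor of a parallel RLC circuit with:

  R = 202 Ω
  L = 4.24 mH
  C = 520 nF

Step 1 — Angular frequency: ω = 2π·f = 2π·41.4 = 260.1 rad/s.
Step 2 — Component impedances:
  R: Z = R = 202 Ω
  L: Z = jωL = j·260.1·0.00424 = 0 + j1.103 Ω
  C: Z = 1/(jωC) = -j/(ω·C) = 0 - j7393 Ω
Step 3 — Parallel combination: 1/Z_total = 1/R + 1/L + 1/C; Z_total = 0.006024 + j1.103 Ω = 1.103∠89.7° Ω.
Step 4 — Power factor: PF = cos(φ) = Re(Z)/|Z| = 0.006024/1.103 = 0.005461.
Step 5 — Type: Im(Z) = 1.103 ⇒ lagging (phase φ = 89.7°).

PF = 0.005461 (lagging, φ = 89.7°)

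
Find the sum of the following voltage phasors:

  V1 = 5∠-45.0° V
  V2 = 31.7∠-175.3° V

Step 1 — Convert each phasor to rectangular form:
  V1 = 5·(cos(-45.0°) + j·sin(-45.0°)) = 3.536 - j3.536 V
  V2 = 31.7·(cos(-175.3°) + j·sin(-175.3°)) = -31.59 - j2.597 V
Step 2 — Sum components: V_total = -28.06 - j6.133 V.
Step 3 — Convert to polar: |V_total| = 28.72 V, ∠V_total = -167.7°.

V_total = 28.72∠-167.7° V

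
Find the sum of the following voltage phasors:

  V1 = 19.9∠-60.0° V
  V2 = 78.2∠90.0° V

Step 1 — Convert each phasor to rectangular form:
  V1 = 19.9·(cos(-60.0°) + j·sin(-60.0°)) = 9.95 - j17.23 V
  V2 = 78.2·(cos(90.0°) + j·sin(90.0°)) = 0 + j78.2 V
Step 2 — Sum components: V_total = 9.95 + j60.97 V.
Step 3 — Convert to polar: |V_total| = 61.77 V, ∠V_total = 80.7°.

V_total = 61.77∠80.7° V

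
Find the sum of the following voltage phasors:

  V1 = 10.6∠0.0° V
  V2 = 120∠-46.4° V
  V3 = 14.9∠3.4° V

Step 1 — Convert each phasor to rectangular form:
  V1 = 10.6·(cos(0.0°) + j·sin(0.0°)) = 10.6 V
  V2 = 120·(cos(-46.4°) + j·sin(-46.4°)) = 82.75 - j86.9 V
  V3 = 14.9·(cos(3.4°) + j·sin(3.4°)) = 14.87 + j0.8837 V
Step 2 — Sum components: V_total = 108.2 - j86.02 V.
Step 3 — Convert to polar: |V_total| = 138.2 V, ∠V_total = -38.5°.

V_total = 138.2∠-38.5° V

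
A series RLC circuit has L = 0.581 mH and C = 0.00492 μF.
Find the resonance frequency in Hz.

Step 1 — Resonance condition Im(Z)=0 gives ω₀ = 1/√(LC).
Step 2 — ω₀ = 1/√(0.000581·4.92e-09) = 5.915e+05 rad/s.
Step 3 — f₀ = ω₀/(2π) = 9.413e+04 Hz.

f₀ = 9.413e+04 Hz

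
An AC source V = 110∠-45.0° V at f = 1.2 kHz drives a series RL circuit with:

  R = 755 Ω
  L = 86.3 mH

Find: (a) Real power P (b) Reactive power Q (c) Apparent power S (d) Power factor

Step 1 — Angular frequency: ω = 2π·f = 2π·1200 = 7540 rad/s.
Step 2 — Component impedances:
  R: Z = R = 755 Ω
  L: Z = jωL = j·7540·0.0863 = 0 + j650.7 Ω
Step 3 — Series combination: Z_total = R + L = 755 + j650.7 Ω = 996.7∠40.8° Ω.
Step 4 — Source phasor: V = 110∠-45.0° V = 77.78 - j77.78 V.
Step 5 — Current: I = V / Z = 0.008167 - j0.1101 A = 0.1104∠-85.8° A.
Step 6 — Complex power: S = V·I* = 9.196 + j7.925 VA.
Step 7 — Real power: P = Re(S) = 9.196 W.
Step 8 — Reactive power: Q = Im(S) = 7.925 VAR.
Step 9 — Apparent power: |S| = 12.14 VA.
Step 10 — Power factor: PF = P/|S| = 0.7575 (lagging).

(a) P = 9.196 W  (b) Q = 7.925 VAR  (c) S = 12.14 VA  (d) PF = 0.7575 (lagging)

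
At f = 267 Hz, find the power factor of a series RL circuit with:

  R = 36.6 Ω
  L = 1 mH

Step 1 — Angular frequency: ω = 2π·f = 2π·267 = 1678 rad/s.
Step 2 — Component impedances:
  R: Z = R = 36.6 Ω
  L: Z = jωL = j·1678·0.001 = 0 + j1.678 Ω
Step 3 — Series combination: Z_total = R + L = 36.6 + j1.678 Ω = 36.64∠2.6° Ω.
Step 4 — Power factor: PF = cos(φ) = Re(Z)/|Z| = 36.6/36.638 = 0.999.
Step 5 — Type: Im(Z) = 1.678 ⇒ lagging (phase φ = 2.6°).

PF = 0.999 (lagging, φ = 2.6°)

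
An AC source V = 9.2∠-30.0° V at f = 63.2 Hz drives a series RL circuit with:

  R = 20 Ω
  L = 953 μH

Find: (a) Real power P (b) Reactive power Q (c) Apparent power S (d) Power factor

Step 1 — Angular frequency: ω = 2π·f = 2π·63.2 = 397.1 rad/s.
Step 2 — Component impedances:
  R: Z = R = 20 Ω
  L: Z = jωL = j·397.1·0.000953 = 0 + j0.3784 Ω
Step 3 — Series combination: Z_total = R + L = 20 + j0.3784 Ω = 20∠1.1° Ω.
Step 4 — Source phasor: V = 9.2∠-30.0° V = 7.967 - j4.6 V.
Step 5 — Current: I = V / Z = 0.3939 - j0.2375 A = 0.4599∠-31.1° A.
Step 6 — Complex power: S = V·I* = 4.23 + j0.08005 VA.
Step 7 — Real power: P = Re(S) = 4.23 W.
Step 8 — Reactive power: Q = Im(S) = 0.08005 VAR.
Step 9 — Apparent power: |S| = 4.231 VA.
Step 10 — Power factor: PF = P/|S| = 0.9998 (lagging).

(a) P = 4.23 W  (b) Q = 0.08005 VAR  (c) S = 4.231 VA  (d) PF = 0.9998 (lagging)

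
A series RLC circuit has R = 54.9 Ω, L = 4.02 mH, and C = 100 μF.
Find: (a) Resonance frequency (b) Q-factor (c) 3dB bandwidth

Step 1 — Resonance condition Im(Z)=0 gives ω₀ = 1/√(LC).
Step 2 — ω₀ = 1/√(0.00402·0.0001) = 1577 rad/s.
Step 3 — f₀ = ω₀/(2π) = 251 Hz.
Step 4 — Series Q: Q = ω₀L/R = 1577·0.00402/54.9 = 0.1155.
Step 5 — 3dB bandwidth: Δω = ω₀/Q = 1.366e+04 rad/s; BW = Δω/(2π) = 2174 Hz.

(a) f₀ = 251 Hz  (b) Q = 0.1155  (c) BW = 2174 Hz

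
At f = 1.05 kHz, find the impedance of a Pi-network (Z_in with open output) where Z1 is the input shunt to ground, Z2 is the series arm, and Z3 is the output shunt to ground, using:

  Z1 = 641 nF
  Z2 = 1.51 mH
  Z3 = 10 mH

Step 1 — Angular frequency: ω = 2π·f = 2π·1050 = 6597 rad/s.
Step 2 — Component impedances:
  Z1: Z = 1/(jωC) = -j/(ω·C) = 0 - j236.5 Ω
  Z2: Z = jωL = j·6597·0.00151 = 0 + j9.962 Ω
  Z3: Z = jωL = j·6597·0.01 = 0 + j65.97 Ω
Step 3 — With open output, the series arm Z2 and the output shunt Z3 appear in series to ground: Z2 + Z3 = 0 + j75.94 Ω.
Step 4 — Parallel with input shunt Z1: Z_in = Z1 || (Z2 + Z3) = 0 + j111.9 Ω = 111.9∠90.0° Ω.

Z = 0 + j111.9 Ω = 111.9∠90.0° Ω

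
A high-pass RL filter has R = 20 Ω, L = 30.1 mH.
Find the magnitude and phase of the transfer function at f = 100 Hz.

Step 1 — Angular frequency: ω = 2π·100 = 628.3 rad/s.
Step 2 — Transfer function: H(jω) = jωL/(R + jωL).
Step 3 — Numerator jωL = j·18.91; denominator R + jωL = 20 + j18.91.
Step 4 — H = 0.4721 + j0.4992.
Step 5 — Magnitude: |H| = 0.6871 (-3.3 dB); phase: φ = 46.6°.

|H| = 0.6871 (-3.3 dB), φ = 46.6°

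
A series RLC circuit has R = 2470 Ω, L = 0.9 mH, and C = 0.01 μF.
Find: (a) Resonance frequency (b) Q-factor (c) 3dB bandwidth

Step 1 — Resonance condition Im(Z)=0 gives ω₀ = 1/√(LC).
Step 2 — ω₀ = 1/√(0.0009·1e-08) = 3.333e+05 rad/s.
Step 3 — f₀ = ω₀/(2π) = 5.305e+04 Hz.
Step 4 — Series Q: Q = ω₀L/R = 3.333e+05·0.0009/2470 = 0.1215.
Step 5 — 3dB bandwidth: Δω = ω₀/Q = 2.744e+06 rad/s; BW = Δω/(2π) = 4.368e+05 Hz.

(a) f₀ = 5.305e+04 Hz  (b) Q = 0.1215  (c) BW = 4.368e+05 Hz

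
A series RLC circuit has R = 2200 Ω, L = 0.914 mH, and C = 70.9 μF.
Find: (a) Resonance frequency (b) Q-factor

Step 1 — Resonance condition Im(Z)=0 gives ω₀ = 1/√(LC).
Step 2 — ω₀ = 1/√(0.000914·7.09e-05) = 3928 rad/s.
Step 3 — f₀ = ω₀/(2π) = 625.2 Hz.
Step 4 — Series Q: Q = ω₀L/R = 3928·0.000914/2200 = 0.001632.

(a) f₀ = 625.2 Hz  (b) Q = 0.001632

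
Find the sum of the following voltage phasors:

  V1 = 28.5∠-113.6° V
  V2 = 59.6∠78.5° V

Step 1 — Convert each phasor to rectangular form:
  V1 = 28.5·(cos(-113.6°) + j·sin(-113.6°)) = -11.41 - j26.12 V
  V2 = 59.6·(cos(78.5°) + j·sin(78.5°)) = 11.88 + j58.4 V
Step 2 — Sum components: V_total = 0.4724 + j32.29 V.
Step 3 — Convert to polar: |V_total| = 32.29 V, ∠V_total = 89.2°.

V_total = 32.29∠89.2° V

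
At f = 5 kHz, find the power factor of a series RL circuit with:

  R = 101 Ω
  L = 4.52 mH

Step 1 — Angular frequency: ω = 2π·f = 2π·5000 = 3.142e+04 rad/s.
Step 2 — Component impedances:
  R: Z = R = 101 Ω
  L: Z = jωL = j·3.142e+04·0.00452 = 0 + j142 Ω
Step 3 — Series combination: Z_total = R + L = 101 + j142 Ω = 174.3∠54.6° Ω.
Step 4 — Power factor: PF = cos(φ) = Re(Z)/|Z| = 101/174.26 = 0.5796.
Step 5 — Type: Im(Z) = 142 ⇒ lagging (phase φ = 54.6°).

PF = 0.5796 (lagging, φ = 54.6°)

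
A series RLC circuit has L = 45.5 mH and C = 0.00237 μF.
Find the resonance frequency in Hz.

Step 1 — Resonance condition Im(Z)=0 gives ω₀ = 1/√(LC).
Step 2 — ω₀ = 1/√(0.0455·2.37e-09) = 9.63e+04 rad/s.
Step 3 — f₀ = ω₀/(2π) = 1.533e+04 Hz.

f₀ = 1.533e+04 Hz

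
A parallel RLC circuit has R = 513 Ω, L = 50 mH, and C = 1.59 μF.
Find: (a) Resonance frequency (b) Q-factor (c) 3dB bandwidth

Step 1 — Resonance: ω₀ = 1/√(LC) = 1/√(0.05·1.59e-06) = 3547 rad/s.
Step 2 — f₀ = ω₀/(2π) = 564.5 Hz.
Step 3 — Parallel Q: Q = R/(ω₀L) = 513/(3547·0.05) = 2.893.
Step 4 — Bandwidth: Δω = ω₀/Q = 1226 rad/s; BW = Δω/(2π) = 195.1 Hz.

(a) f₀ = 564.5 Hz  (b) Q = 2.893  (c) BW = 195.1 Hz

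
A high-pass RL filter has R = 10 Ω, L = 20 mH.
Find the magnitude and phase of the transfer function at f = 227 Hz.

Step 1 — Angular frequency: ω = 2π·227 = 1426 rad/s.
Step 2 — Transfer function: H(jω) = jωL/(R + jωL).
Step 3 — Numerator jωL = j·28.53; denominator R + jωL = 10 + j28.53.
Step 4 — H = 0.8906 + j0.3122.
Step 5 — Magnitude: |H| = 0.9437 (-0.5 dB); phase: φ = 19.3°.

|H| = 0.9437 (-0.5 dB), φ = 19.3°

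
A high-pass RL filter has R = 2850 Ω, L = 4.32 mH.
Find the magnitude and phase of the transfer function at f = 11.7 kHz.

Step 1 — Angular frequency: ω = 2π·1.17e+04 = 7.351e+04 rad/s.
Step 2 — Transfer function: H(jω) = jωL/(R + jωL).
Step 3 — Numerator jωL = j·317.6; denominator R + jωL = 2850 + j317.6.
Step 4 — H = 0.01226 + j0.1101.
Step 5 — Magnitude: |H| = 0.1107 (-19.1 dB); phase: φ = 83.6°.

|H| = 0.1107 (-19.1 dB), φ = 83.6°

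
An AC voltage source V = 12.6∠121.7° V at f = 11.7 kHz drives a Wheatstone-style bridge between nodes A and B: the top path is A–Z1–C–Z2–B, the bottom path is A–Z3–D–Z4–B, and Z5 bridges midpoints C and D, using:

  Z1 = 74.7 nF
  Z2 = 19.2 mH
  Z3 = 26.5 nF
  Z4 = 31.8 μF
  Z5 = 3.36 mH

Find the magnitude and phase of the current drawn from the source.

Step 1 — Angular frequency: ω = 2π·f = 2π·1.17e+04 = 7.351e+04 rad/s.
Step 2 — Component impedances:
  Z1: Z = 1/(jωC) = -j/(ω·C) = 0 - j182.1 Ω
  Z2: Z = jωL = j·7.351e+04·0.0192 = 0 + j1411 Ω
  Z3: Z = 1/(jωC) = -j/(ω·C) = 0 - j513.3 Ω
  Z4: Z = 1/(jωC) = -j/(ω·C) = 0 - j0.4278 Ω
  Z5: Z = jωL = j·7.351e+04·0.00336 = 0 + j247 Ω
Step 3 — Bridge requires nodal analysis (the Z5 bridge couples midpoints C and D, so the two paths cannot be reduced to a simple series/parallel combination). Setting node B to ground and injecting 1 A at node A, the 3-node admittance system at A, C, D solves to V_A = Z_AB = 0 + j29.44 Ω = 29.44∠90.0° Ω.
Step 4 — Source phasor: V = 12.6∠121.7° V = -6.621 + j10.72 V.
Step 5 — Ohm's law: I = V / Z_total = (-6.621 + j10.72) / (0 + j29.44) = 0.3641 + j0.2249 A.
Step 6 — Convert to polar: |I| = 0.428 A, ∠I = 31.7°.

I = 0.428∠31.7° A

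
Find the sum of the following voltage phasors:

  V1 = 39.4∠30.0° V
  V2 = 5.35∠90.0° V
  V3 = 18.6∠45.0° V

Step 1 — Convert each phasor to rectangular form:
  V1 = 39.4·(cos(30.0°) + j·sin(30.0°)) = 34.12 + j19.7 V
  V2 = 5.35·(cos(90.0°) + j·sin(90.0°)) = 0 + j5.35 V
  V3 = 18.6·(cos(45.0°) + j·sin(45.0°)) = 13.15 + j13.15 V
Step 2 — Sum components: V_total = 47.27 + j38.2 V.
Step 3 — Convert to polar: |V_total| = 60.78 V, ∠V_total = 38.9°.

V_total = 60.78∠38.9° V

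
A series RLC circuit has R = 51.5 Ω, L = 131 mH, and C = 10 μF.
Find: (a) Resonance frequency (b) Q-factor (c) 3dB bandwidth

Step 1 — Resonance: ω₀ = 1/√(LC) = 1/√(0.131·1e-05) = 873.7 rad/s.
Step 2 — f₀ = ω₀/(2π) = 139.1 Hz.
Step 3 — Series Q: Q = ω₀L/R = 873.7·0.131/51.5 = 2.222.
Step 4 — Bandwidth: Δω = ω₀/Q = 393.1 rad/s; BW = Δω/(2π) = 62.57 Hz.

(a) f₀ = 139.1 Hz  (b) Q = 2.222  (c) BW = 62.57 Hz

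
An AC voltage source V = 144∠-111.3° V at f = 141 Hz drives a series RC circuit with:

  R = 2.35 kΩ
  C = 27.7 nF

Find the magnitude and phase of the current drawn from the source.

Step 1 — Angular frequency: ω = 2π·f = 2π·141 = 885.9 rad/s.
Step 2 — Component impedances:
  R: Z = R = 2350 Ω
  C: Z = 1/(jωC) = -j/(ω·C) = 0 - j4.075e+04 Ω
Step 3 — Series combination: Z_total = R + C = 2350 - j4.075e+04 Ω = 4.082e+04∠-86.7° Ω.
Step 4 — Source phasor: V = 144∠-111.3° V = -52.31 - j134.2 V.
Step 5 — Ohm's law: I = V / Z_total = (-52.31 - j134.2) / (2350 - j4.075e+04) = 0.003208 - j0.001469 A.
Step 6 — Convert to polar: |I| = 0.003528 A, ∠I = -24.6°.

I = 0.003528∠-24.6° A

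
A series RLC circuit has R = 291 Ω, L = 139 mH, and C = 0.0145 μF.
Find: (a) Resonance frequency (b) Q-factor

Step 1 — Resonance condition Im(Z)=0 gives ω₀ = 1/√(LC).
Step 2 — ω₀ = 1/√(0.139·1.45e-08) = 2.227e+04 rad/s.
Step 3 — f₀ = ω₀/(2π) = 3545 Hz.
Step 4 — Series Q: Q = ω₀L/R = 2.227e+04·0.139/291 = 10.64.

(a) f₀ = 3545 Hz  (b) Q = 10.64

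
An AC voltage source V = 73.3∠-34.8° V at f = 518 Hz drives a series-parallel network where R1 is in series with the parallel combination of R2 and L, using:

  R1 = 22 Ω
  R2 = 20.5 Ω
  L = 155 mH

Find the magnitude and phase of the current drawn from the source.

Step 1 — Angular frequency: ω = 2π·f = 2π·518 = 3255 rad/s.
Step 2 — Component impedances:
  R1: Z = R = 22 Ω
  R2: Z = R = 20.5 Ω
  L: Z = jωL = j·3255·0.155 = 0 + j504.5 Ω
Step 3 — Parallel branch: R2 || L = 1/(1/R2 + 1/L) = 20.47 + j0.8317 Ω.
Step 4 — Series with R1: Z_total = R1 + (R2 || L) = 42.47 + j0.8317 Ω = 42.47∠1.1° Ω.
Step 5 — Source phasor: V = 73.3∠-34.8° V = 60.19 - j41.83 V.
Step 6 — Ohm's law: I = V / Z_total = (60.19 - j41.83) / (42.47 + j0.8317) = 1.398 - j1.012 A.
Step 7 — Convert to polar: |I| = 1.726 A, ∠I = -35.9°.

I = 1.726∠-35.9° A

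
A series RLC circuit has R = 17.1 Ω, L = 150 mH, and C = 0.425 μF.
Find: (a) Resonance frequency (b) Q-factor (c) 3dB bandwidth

Step 1 — Resonance: ω₀ = 1/√(LC) = 1/√(0.15·4.25e-07) = 3961 rad/s.
Step 2 — f₀ = ω₀/(2π) = 630.3 Hz.
Step 3 — Series Q: Q = ω₀L/R = 3961·0.15/17.1 = 34.74.
Step 4 — Bandwidth: Δω = ω₀/Q = 114 rad/s; BW = Δω/(2π) = 18.14 Hz.

(a) f₀ = 630.3 Hz  (b) Q = 34.74  (c) BW = 18.14 Hz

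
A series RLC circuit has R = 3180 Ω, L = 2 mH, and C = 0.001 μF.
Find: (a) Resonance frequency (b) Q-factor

Step 1 — Resonance condition Im(Z)=0 gives ω₀ = 1/√(LC).
Step 2 — ω₀ = 1/√(0.002·1e-09) = 7.071e+05 rad/s.
Step 3 — f₀ = ω₀/(2π) = 1.125e+05 Hz.
Step 4 — Series Q: Q = ω₀L/R = 7.071e+05·0.002/3180 = 0.4447.

(a) f₀ = 1.125e+05 Hz  (b) Q = 0.4447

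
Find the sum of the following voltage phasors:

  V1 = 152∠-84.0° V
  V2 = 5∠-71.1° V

Step 1 — Convert each phasor to rectangular form:
  V1 = 152·(cos(-84.0°) + j·sin(-84.0°)) = 15.89 - j151.2 V
  V2 = 5·(cos(-71.1°) + j·sin(-71.1°)) = 1.62 - j4.73 V
Step 2 — Sum components: V_total = 17.51 - j155.9 V.
Step 3 — Convert to polar: |V_total| = 156.9 V, ∠V_total = -83.6°.

V_total = 156.9∠-83.6° V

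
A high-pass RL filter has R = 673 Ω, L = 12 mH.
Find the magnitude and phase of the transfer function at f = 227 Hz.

Step 1 — Angular frequency: ω = 2π·227 = 1426 rad/s.
Step 2 — Transfer function: H(jω) = jωL/(R + jωL).
Step 3 — Numerator jωL = j·17.12; denominator R + jωL = 673 + j17.12.
Step 4 — H = 0.0006463 + j0.02542.
Step 5 — Magnitude: |H| = 0.02542 (-31.9 dB); phase: φ = 88.5°.

|H| = 0.02542 (-31.9 dB), φ = 88.5°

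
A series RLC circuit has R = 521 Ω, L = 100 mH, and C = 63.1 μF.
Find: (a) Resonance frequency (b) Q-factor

Step 1 — Resonance condition Im(Z)=0 gives ω₀ = 1/√(LC).
Step 2 — ω₀ = 1/√(0.1·6.31e-05) = 398.1 rad/s.
Step 3 — f₀ = ω₀/(2π) = 63.36 Hz.
Step 4 — Series Q: Q = ω₀L/R = 398.1·0.1/521 = 0.07641.

(a) f₀ = 63.36 Hz  (b) Q = 0.07641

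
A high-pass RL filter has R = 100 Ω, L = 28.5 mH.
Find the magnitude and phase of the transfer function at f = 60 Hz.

Step 1 — Angular frequency: ω = 2π·60 = 377 rad/s.
Step 2 — Transfer function: H(jω) = jωL/(R + jωL).
Step 3 — Numerator jωL = j·10.74; denominator R + jωL = 100 + j10.74.
Step 4 — H = 0.01141 + j0.1062.
Step 5 — Magnitude: |H| = 0.1068 (-19.4 dB); phase: φ = 83.9°.

|H| = 0.1068 (-19.4 dB), φ = 83.9°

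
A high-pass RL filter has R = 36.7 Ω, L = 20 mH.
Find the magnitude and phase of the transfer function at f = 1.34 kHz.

Step 1 — Angular frequency: ω = 2π·1340 = 8419 rad/s.
Step 2 — Transfer function: H(jω) = jωL/(R + jωL).
Step 3 — Numerator jωL = j·168.4; denominator R + jωL = 36.7 + j168.4.
Step 4 — H = 0.9547 + j0.2081.
Step 5 — Magnitude: |H| = 0.9771 (-0.2 dB); phase: φ = 12.3°.

|H| = 0.9771 (-0.2 dB), φ = 12.3°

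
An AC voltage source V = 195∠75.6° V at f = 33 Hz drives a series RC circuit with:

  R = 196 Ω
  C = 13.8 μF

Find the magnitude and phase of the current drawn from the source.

Step 1 — Angular frequency: ω = 2π·f = 2π·33 = 207.3 rad/s.
Step 2 — Component impedances:
  R: Z = R = 196 Ω
  C: Z = 1/(jωC) = -j/(ω·C) = 0 - j349.5 Ω
Step 3 — Series combination: Z_total = R + C = 196 - j349.5 Ω = 400.7∠-60.7° Ω.
Step 4 — Source phasor: V = 195∠75.6° V = 48.49 + j188.9 V.
Step 5 — Ohm's law: I = V / Z_total = (48.49 + j188.9) / (196 - j349.5) = -0.3519 + j0.3361 A.
Step 6 — Convert to polar: |I| = 0.4867 A, ∠I = 136.3°.

I = 0.4867∠136.3° A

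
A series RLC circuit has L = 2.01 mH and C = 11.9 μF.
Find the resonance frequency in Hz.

Step 1 — Resonance condition Im(Z)=0 gives ω₀ = 1/√(LC).
Step 2 — ω₀ = 1/√(0.00201·1.19e-05) = 6466 rad/s.
Step 3 — f₀ = ω₀/(2π) = 1029 Hz.

f₀ = 1029 Hz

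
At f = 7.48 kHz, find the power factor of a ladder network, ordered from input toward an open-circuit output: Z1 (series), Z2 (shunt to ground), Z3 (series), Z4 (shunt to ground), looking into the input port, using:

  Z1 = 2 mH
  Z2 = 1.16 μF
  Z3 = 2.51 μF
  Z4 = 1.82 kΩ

Step 1 — Angular frequency: ω = 2π·f = 2π·7480 = 4.7e+04 rad/s.
Step 2 — Component impedances:
  Z1: Z = jωL = j·4.7e+04·0.002 = 0 + j94 Ω
  Z2: Z = 1/(jωC) = -j/(ω·C) = 0 - j18.34 Ω
  Z3: Z = 1/(jωC) = -j/(ω·C) = 0 - j8.477 Ω
  Z4: Z = R = 1820 Ω
Step 3 — Ladder network (open output): work backward from the far end, alternating series and parallel combinations. Z_in = 0.1848 + j75.66 Ω = 75.66∠89.9° Ω.
Step 4 — Power factor: PF = cos(φ) = Re(Z)/|Z| = 0.1848/75.66 = 0.002443.
Step 5 — Type: Im(Z) = 75.66 ⇒ lagging (phase φ = 89.9°).

PF = 0.002443 (lagging, φ = 89.9°)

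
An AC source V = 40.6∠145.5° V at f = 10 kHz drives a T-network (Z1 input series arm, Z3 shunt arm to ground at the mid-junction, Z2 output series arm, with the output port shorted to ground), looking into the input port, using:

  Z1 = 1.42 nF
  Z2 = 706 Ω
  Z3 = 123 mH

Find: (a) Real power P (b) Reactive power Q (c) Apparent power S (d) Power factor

Step 1 — Angular frequency: ω = 2π·f = 2π·1e+04 = 6.283e+04 rad/s.
Step 2 — Component impedances:
  Z1: Z = 1/(jωC) = -j/(ω·C) = 0 - j1.121e+04 Ω
  Z2: Z = R = 706 Ω
  Z3: Z = jωL = j·6.283e+04·0.123 = 0 + j7728 Ω
Step 3 — With the output port shorted to ground, the output series arm Z2 runs from the junction to ground; the shunt arm Z3 also runs from the junction to ground. They appear in parallel: Z3 || Z2 = 700.2 + j63.96 Ω.
Step 4 — Series with input arm Z1: Z_in = Z1 + (Z3 || Z2) = 700.2 - j1.114e+04 Ω = 1.117e+04∠-86.4° Ω.
Step 5 — Source phasor: V = 40.6∠145.5° V = -33.46 + j23 V.
Step 6 — Current: I = V / Z = -0.002243 - j0.002861 A = 0.003636∠-128.1° A.
Step 7 — Complex power: S = V·I* = 0.009256 - j0.1473 VA.
Step 8 — Real power: P = Re(S) = 0.009256 W.
Step 9 — Reactive power: Q = Im(S) = -0.1473 VAR.
Step 10 — Apparent power: |S| = 0.1476 VA.
Step 11 — Power factor: PF = P/|S| = 0.0627 (leading).

(a) P = 0.009256 W  (b) Q = -0.1473 VAR  (c) S = 0.1476 VA  (d) PF = 0.0627 (leading)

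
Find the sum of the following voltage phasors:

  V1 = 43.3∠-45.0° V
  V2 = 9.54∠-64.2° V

Step 1 — Convert each phasor to rectangular form:
  V1 = 43.3·(cos(-45.0°) + j·sin(-45.0°)) = 30.62 - j30.62 V
  V2 = 9.54·(cos(-64.2°) + j·sin(-64.2°)) = 4.152 - j8.589 V
Step 2 — Sum components: V_total = 34.77 - j39.21 V.
Step 3 — Convert to polar: |V_total| = 52.4 V, ∠V_total = -48.4°.

V_total = 52.4∠-48.4° V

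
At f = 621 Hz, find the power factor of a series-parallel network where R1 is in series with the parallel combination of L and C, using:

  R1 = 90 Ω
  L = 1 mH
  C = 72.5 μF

Step 1 — Angular frequency: ω = 2π·f = 2π·621 = 3902 rad/s.
Step 2 — Component impedances:
  R1: Z = R = 90 Ω
  L: Z = jωL = j·3902·0.001 = 0 + j3.902 Ω
  C: Z = 1/(jωC) = -j/(ω·C) = 0 - j3.535 Ω
Step 3 — Parallel branch: L || C = 1/(1/L + 1/C) = 0 - j37.6 Ω.
Step 4 — Series with R1: Z_total = R1 + (L || C) = 90 - j37.6 Ω = 97.54∠-22.7° Ω.
Step 5 — Power factor: PF = cos(φ) = Re(Z)/|Z| = 90/97.54 = 0.9227.
Step 6 — Type: Im(Z) = -37.6 ⇒ leading (phase φ = -22.7°).

PF = 0.9227 (leading, φ = -22.7°)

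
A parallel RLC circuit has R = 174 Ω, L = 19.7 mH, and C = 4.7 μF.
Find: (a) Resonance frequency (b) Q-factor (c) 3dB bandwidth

Step 1 — Resonance: ω₀ = 1/√(LC) = 1/√(0.0197·4.7e-06) = 3286 rad/s.
Step 2 — f₀ = ω₀/(2π) = 523 Hz.
Step 3 — Parallel Q: Q = R/(ω₀L) = 174/(3286·0.0197) = 2.688.
Step 4 — Bandwidth: Δω = ω₀/Q = 1223 rad/s; BW = Δω/(2π) = 194.6 Hz.

(a) f₀ = 523 Hz  (b) Q = 2.688  (c) BW = 194.6 Hz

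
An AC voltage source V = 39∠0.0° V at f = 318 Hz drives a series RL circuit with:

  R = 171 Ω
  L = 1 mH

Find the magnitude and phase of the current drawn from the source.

Step 1 — Angular frequency: ω = 2π·f = 2π·318 = 1998 rad/s.
Step 2 — Component impedances:
  R: Z = R = 171 Ω
  L: Z = jωL = j·1998·0.001 = 0 + j1.998 Ω
Step 3 — Series combination: Z_total = R + L = 171 + j1.998 Ω = 171∠0.7° Ω.
Step 4 — Source phasor: V = 39∠0.0° V = 39 V.
Step 5 — Ohm's law: I = V / Z_total = (39) / (171 + j1.998) = 0.228 - j0.002665 A.
Step 6 — Convert to polar: |I| = 0.2281 A, ∠I = -0.7°.

I = 0.2281∠-0.7° A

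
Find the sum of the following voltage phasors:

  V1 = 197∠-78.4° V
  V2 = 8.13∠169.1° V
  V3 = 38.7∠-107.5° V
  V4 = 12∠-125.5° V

Step 1 — Convert each phasor to rectangular form:
  V1 = 197·(cos(-78.4°) + j·sin(-78.4°)) = 39.61 - j193 V
  V2 = 8.13·(cos(169.1°) + j·sin(169.1°)) = -7.983 + j1.537 V
  V3 = 38.7·(cos(-107.5°) + j·sin(-107.5°)) = -11.64 - j36.91 V
  V4 = 12·(cos(-125.5°) + j·sin(-125.5°)) = -6.968 - j9.769 V
Step 2 — Sum components: V_total = 13.02 - j238.1 V.
Step 3 — Convert to polar: |V_total| = 238.5 V, ∠V_total = -86.9°.

V_total = 238.5∠-86.9° V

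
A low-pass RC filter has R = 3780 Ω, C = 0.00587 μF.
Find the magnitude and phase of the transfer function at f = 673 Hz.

Step 1 — Angular frequency: ω = 2π·673 = 4229 rad/s.
Step 2 — Transfer function: H(jω) = 1/(1 + jωRC).
Step 3 — Denominator: 1 + jωRC = 1 + j·4229·3780·5.87e-09 = 1 + j0.09383.
Step 4 — H = 0.9913 - j0.09301.
Step 5 — Magnitude: |H| = 0.9956 (-0.0 dB); phase: φ = -5.4°.

|H| = 0.9956 (-0.0 dB), φ = -5.4°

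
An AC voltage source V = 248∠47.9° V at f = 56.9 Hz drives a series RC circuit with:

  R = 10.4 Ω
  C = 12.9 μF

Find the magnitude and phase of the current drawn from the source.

Step 1 — Angular frequency: ω = 2π·f = 2π·56.9 = 357.5 rad/s.
Step 2 — Component impedances:
  R: Z = R = 10.4 Ω
  C: Z = 1/(jωC) = -j/(ω·C) = 0 - j216.8 Ω
Step 3 — Series combination: Z_total = R + C = 10.4 - j216.8 Ω = 217.1∠-87.3° Ω.
Step 4 — Source phasor: V = 248∠47.9° V = 166.3 + j184 V.
Step 5 — Ohm's law: I = V / Z_total = (166.3 + j184) / (10.4 - j216.8) = -0.81 + j0.8057 A.
Step 6 — Convert to polar: |I| = 1.142 A, ∠I = 135.2°.

I = 1.142∠135.2° A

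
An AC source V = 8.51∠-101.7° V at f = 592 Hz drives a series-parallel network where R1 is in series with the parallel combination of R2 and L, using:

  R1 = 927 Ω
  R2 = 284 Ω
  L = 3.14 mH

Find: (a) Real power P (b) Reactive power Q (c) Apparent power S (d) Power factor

Step 1 — Angular frequency: ω = 2π·f = 2π·592 = 3720 rad/s.
Step 2 — Component impedances:
  R1: Z = R = 927 Ω
  R2: Z = R = 284 Ω
  L: Z = jωL = j·3720·0.00314 = 0 + j11.68 Ω
Step 3 — Parallel branch: R2 || L = 1/(1/R2 + 1/L) = 0.4795 + j11.66 Ω.
Step 4 — Series with R1: Z_total = R1 + (R2 || L) = 927.5 + j11.66 Ω = 927.6∠0.7° Ω.
Step 5 — Source phasor: V = 8.51∠-101.7° V = -1.726 - j8.333 V.
Step 6 — Current: I = V / Z = -0.001973 - j0.00896 A = 0.009175∠-102.4° A.
Step 7 — Complex power: S = V·I* = 0.07807 + j0.0009815 VA.
Step 8 — Real power: P = Re(S) = 0.07807 W.
Step 9 — Reactive power: Q = Im(S) = 0.0009815 VAR.
Step 10 — Apparent power: |S| = 0.07808 VA.
Step 11 — Power factor: PF = P/|S| = 0.9999 (lagging).

(a) P = 0.07807 W  (b) Q = 0.0009815 VAR  (c) S = 0.07808 VA  (d) PF = 0.9999 (lagging)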